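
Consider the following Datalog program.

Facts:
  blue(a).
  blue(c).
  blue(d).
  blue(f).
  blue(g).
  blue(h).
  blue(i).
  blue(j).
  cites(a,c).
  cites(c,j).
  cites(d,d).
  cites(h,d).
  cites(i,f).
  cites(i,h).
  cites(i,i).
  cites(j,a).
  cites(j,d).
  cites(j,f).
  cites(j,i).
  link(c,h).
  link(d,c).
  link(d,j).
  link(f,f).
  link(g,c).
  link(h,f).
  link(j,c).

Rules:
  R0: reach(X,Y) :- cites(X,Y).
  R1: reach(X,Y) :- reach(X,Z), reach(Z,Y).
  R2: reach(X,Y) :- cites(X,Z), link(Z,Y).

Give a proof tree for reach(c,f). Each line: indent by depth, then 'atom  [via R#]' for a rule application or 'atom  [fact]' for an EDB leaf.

reach(c,f)  [via R1]
  reach(c,j)  [via R0]
    cites(c,j)  [fact]
  reach(j,f)  [via R0]
    cites(j,f)  [fact]

round 1: derive reach(a,c) via R0 from cites(a,c)
round 1: derive reach(c,j) via R0 from cites(c,j)
round 1: derive reach(d,d) via R0 from cites(d,d)
round 1: derive reach(h,d) via R0 from cites(h,d)
round 1: derive reach(i,f) via R0 from cites(i,f)
round 1: derive reach(i,h) via R0 from cites(i,h)
round 1: derive reach(i,i) via R0 from cites(i,i)
round 1: derive reach(j,a) via R0 from cites(j,a)
round 1: derive reach(j,d) via R0 from cites(j,d)
round 1: derive reach(j,f) via R0 from cites(j,f)
round 1: derive reach(j,i) via R0 from cites(j,i)
round 1: derive reach(a,h) via R2 from cites(a,c), link(c,h)
round 1: derive reach(c,c) via R2 from cites(c,j), link(j,c)
round 1: derive reach(d,c) via R2 from cites(d,d), link(d,c)
round 1: derive reach(d,j) via R2 from cites(d,d), link(d,j)
round 1: derive reach(h,c) via R2 from cites(h,d), link(d,c)
round 1: derive reach(h,j) via R2 from cites(h,d), link(d,j)
round 1: derive reach(j,c) via R2 from cites(j,d), link(d,c)
round 1: derive reach(j,j) via R2 from cites(j,d), link(d,j)
round 2: derive reach(a,d) via R1 from reach(a,h), reach(h,d)
round 2: derive reach(a,j) via R1 from reach(a,c), reach(c,j)
round 2: derive reach(c,a) via R1 from reach(c,j), reach(j,a)
round 2: derive reach(c,d) via R1 from reach(c,j), reach(j,d)
round 2: derive reach(c,f) via R1 from reach(c,j), reach(j,f)
round 2: derive reach(c,i) via R1 from reach(c,j), reach(j,i)
round 2: derive reach(d,a) via R1 from reach(d,j), reach(j,a)
round 2: derive reach(d,f) via R1 from reach(d,j), reach(j,f)
round 2: derive reach(d,i) via R1 from reach(d,j), reach(j,i)
round 2: derive reach(h,a) via R1 from reach(h,j), reach(j,a)
round 2: derive reach(h,f) via R1 from reach(h,j), reach(j,f)
round 2: derive reach(h,i) via R1 from reach(h,j), reach(j,i)
round 2: derive reach(i,c) via R1 from reach(i,h), reach(h,c)
round 2: derive reach(i,d) via R1 from reach(i,h), reach(h,d)
round 2: derive reach(i,j) via R1 from reach(i,h), reach(h,j)
round 2: derive reach(j,h) via R1 from reach(j,a), reach(a,h)
round 3: derive reach(a,a) via R1 from reach(a,c), reach(c,a)
round 3: derive reach(a,f) via R1 from reach(a,c), reach(c,f)
round 3: derive reach(a,i) via R1 from reach(a,c), reach(c,i)
round 3: derive reach(c,h) via R1 from reach(c,a), reach(a,h)
round 3: derive reach(d,h) via R1 from reach(d,a), reach(a,h)
round 3: derive reach(h,h) via R1 from reach(h,a), reach(a,h)
round 3: derive reach(i,a) via R1 from reach(i,c), reach(c,a)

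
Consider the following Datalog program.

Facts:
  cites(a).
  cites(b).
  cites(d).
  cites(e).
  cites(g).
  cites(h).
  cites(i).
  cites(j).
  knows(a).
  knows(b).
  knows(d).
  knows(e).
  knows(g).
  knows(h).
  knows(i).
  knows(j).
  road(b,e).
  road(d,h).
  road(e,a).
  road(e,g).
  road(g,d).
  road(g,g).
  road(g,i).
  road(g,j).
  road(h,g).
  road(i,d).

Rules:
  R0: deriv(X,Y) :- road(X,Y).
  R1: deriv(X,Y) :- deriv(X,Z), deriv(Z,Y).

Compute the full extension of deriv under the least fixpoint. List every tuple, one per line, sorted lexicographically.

deriv(b,a)
deriv(b,d)
deriv(b,e)
deriv(b,g)
deriv(b,h)
deriv(b,i)
deriv(b,j)
deriv(d,d)
deriv(d,g)
deriv(d,h)
deriv(d,i)
deriv(d,j)
deriv(e,a)
deriv(e,d)
deriv(e,g)
deriv(e,h)
deriv(e,i)
deriv(e,j)
deriv(g,d)
deriv(g,g)
deriv(g,h)
deriv(g,i)
deriv(g,j)
deriv(h,d)
deriv(h,g)
deriv(h,h)
deriv(h,i)
deriv(h,j)
deriv(i,d)
deriv(i,g)
deriv(i,h)
deriv(i,i)
deriv(i,j)

round 1: derive deriv(b,e) via R0 from road(b,e)
round 1: derive deriv(d,h) via R0 from road(d,h)
round 1: derive deriv(e,a) via R0 from road(e,a)
round 1: derive deriv(e,g) via R0 from road(e,g)
round 1: derive deriv(g,d) via R0 from road(g,d)
round 1: derive deriv(g,g) via R0 from road(g,g)
round 1: derive deriv(g,i) via R0 from road(g,i)
round 1: derive deriv(g,j) via R0 from road(g,j)
round 1: derive deriv(h,g) via R0 from road(h,g)
round 1: derive deriv(i,d) via R0 from road(i,d)
round 2: derive deriv(b,a) via R1 from deriv(b,e), deriv(e,a)
round 2: derive deriv(b,g) via R1 from deriv(b,e), deriv(e,g)
round 2: derive deriv(d,g) via R1 from deriv(d,h), deriv(h,g)
round 2: derive deriv(e,d) via R1 from deriv(e,g), deriv(g,d)
round 2: derive deriv(e,i) via R1 from deriv(e,g), deriv(g,i)
round 2: derive deriv(e,j) via R1 from deriv(e,g), deriv(g,j)
round 2: derive deriv(g,h) via R1 from deriv(g,d), deriv(d,h)
round 2: derive deriv(h,d) via R1 from deriv(h,g), deriv(g,d)
round 2: derive deriv(h,i) via R1 from deriv(h,g), deriv(g,i)
round 2: derive deriv(h,j) via R1 from deriv(h,g), deriv(g,j)
round 2: derive deriv(i,h) via R1 from deriv(i,d), deriv(d,h)
round 3: derive deriv(b,d) via R1 from deriv(b,e), deriv(e,d)
round 3: derive deriv(b,h) via R1 from deriv(b,g), deriv(g,h)
round 3: derive deriv(b,i) via R1 from deriv(b,e), deriv(e,i)
round 3: derive deriv(b,j) via R1 from deriv(b,e), deriv(e,j)
round 3: derive deriv(d,d) via R1 from deriv(d,g), deriv(g,d)
round 3: derive deriv(d,i) via R1 from deriv(d,g), deriv(g,i)
round 3: derive deriv(d,j) via R1 from deriv(d,g), deriv(g,j)
round 3: derive deriv(e,h) via R1 from deriv(e,d), deriv(d,h)
round 3: derive deriv(h,h) via R1 from deriv(h,d), deriv(d,h)
round 3: derive deriv(i,g) via R1 from deriv(i,d), deriv(d,g)
round 3: derive deriv(i,i) via R1 from deriv(i,h), deriv(h,i)
round 3: derive deriv(i,j) via R1 from deriv(i,h), deriv(h,j)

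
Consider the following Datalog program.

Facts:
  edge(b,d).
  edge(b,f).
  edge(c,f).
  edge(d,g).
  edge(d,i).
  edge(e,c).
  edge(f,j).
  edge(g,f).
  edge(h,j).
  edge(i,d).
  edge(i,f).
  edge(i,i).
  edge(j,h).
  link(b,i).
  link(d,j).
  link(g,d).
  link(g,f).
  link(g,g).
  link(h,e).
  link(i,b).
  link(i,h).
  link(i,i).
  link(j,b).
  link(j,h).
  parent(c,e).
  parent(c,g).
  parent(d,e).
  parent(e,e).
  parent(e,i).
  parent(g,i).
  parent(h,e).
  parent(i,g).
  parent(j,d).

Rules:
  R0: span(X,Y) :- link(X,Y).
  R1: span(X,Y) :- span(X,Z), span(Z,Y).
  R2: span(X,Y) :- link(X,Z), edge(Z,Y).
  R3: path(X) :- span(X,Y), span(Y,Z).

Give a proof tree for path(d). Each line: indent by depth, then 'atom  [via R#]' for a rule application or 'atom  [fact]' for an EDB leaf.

path(d)  [via R3]
  span(d,h)  [via R2]
    link(d,j)  [fact]
    edge(j,h)  [fact]
  span(h,c)  [via R2]
    link(h,e)  [fact]
    edge(e,c)  [fact]

round 1: derive span(b,i) via R0 from link(b,i)
round 1: derive span(d,j) via R0 from link(d,j)
round 1: derive span(g,d) via R0 from link(g,d)
round 1: derive span(g,f) via R0 from link(g,f)
round 1: derive span(g,g) via R0 from link(g,g)
round 1: derive span(h,e) via R0 from link(h,e)
round 1: derive span(i,b) via R0 from link(i,b)
round 1: derive span(i,h) via R0 from link(i,h)
round 1: derive span(i,i) via R0 from link(i,i)
round 1: derive span(j,b) via R0 from link(j,b)
round 1: derive span(j,h) via R0 from link(j,h)
round 1: derive span(b,d) via R2 from link(b,i), edge(i,d)
round 1: derive span(b,f) via R2 from link(b,i), edge(i,f)
round 1: derive span(d,h) via R2 from link(d,j), edge(j,h)
round 1: derive span(g,i) via R2 from link(g,d), edge(d,i)
round 1: derive span(g,j) via R2 from link(g,f), edge(f,j)
round 1: derive span(h,c) via R2 from link(h,e), edge(e,c)
round 1: derive span(i,d) via R2 from link(i,b), edge(b,d)
round 1: derive span(i,f) via R2 from link(i,b), edge(b,f)
round 1: derive span(i,j) via R2 from link(i,h), edge(h,j)
round 1: derive span(j,d) via R2 from link(j,b), edge(b,d)
round 1: derive span(j,f) via R2 from link(j,b), edge(b,f)
round 1: derive span(j,j) via R2 from link(j,h), edge(h,j)
round 2: derive span(b,b) via R1 from span(b,i), span(i,b)
round 2: derive span(b,h) via R1 from span(b,d), span(d,h)
round 2: derive span(b,j) via R1 from span(b,d), span(d,j)
round 2: derive span(d,b) via R1 from span(d,j), span(j,b)
round 2: derive span(d,c) via R1 from span(d,h), span(h,c)
round 2: derive span(d,d) via R1 from span(d,j), span(j,d)
round 2: derive span(d,e) via R1 from span(d,h), span(h,e)
round 2: derive span(d,f) via R1 from span(d,j), span(j,f)
round 2: derive span(g,b) via R1 from span(g,i), span(i,b)
round 2: derive span(g,h) via R1 from span(g,d), span(d,h)
round 2: derive span(i,c) via R1 from span(i,h), span(h,c)
round 2: derive span(i,e) via R1 from span(i,h), span(h,e)
round 2: derive span(j,c) via R1 from span(j,h), span(h,c)
round 2: derive span(j,e) via R1 from span(j,h), span(h,e)
round 2: derive span(j,i) via R1 from span(j,b), span(b,i)
round 2: derive path(b) via R3 from span(b,d), span(d,h)
round 2: derive path(d) via R3 from span(d,h), span(h,c)
round 2: derive path(g) via R3 from span(g,d), span(d,h)
round 2: derive path(i) via R3 from span(i,b), span(b,d)
round 2: derive path(j) via R3 from span(j,b), span(b,d)
round 3: derive span(b,c) via R1 from span(b,d), span(d,c)
round 3: derive span(b,e) via R1 from span(b,d), span(d,e)
round 3: derive span(d,i) via R1 from span(d,b), span(b,i)
round 3: derive span(g,c) via R1 from span(g,d), span(d,c)
round 3: derive span(g,e) via R1 from span(g,d), span(d,e)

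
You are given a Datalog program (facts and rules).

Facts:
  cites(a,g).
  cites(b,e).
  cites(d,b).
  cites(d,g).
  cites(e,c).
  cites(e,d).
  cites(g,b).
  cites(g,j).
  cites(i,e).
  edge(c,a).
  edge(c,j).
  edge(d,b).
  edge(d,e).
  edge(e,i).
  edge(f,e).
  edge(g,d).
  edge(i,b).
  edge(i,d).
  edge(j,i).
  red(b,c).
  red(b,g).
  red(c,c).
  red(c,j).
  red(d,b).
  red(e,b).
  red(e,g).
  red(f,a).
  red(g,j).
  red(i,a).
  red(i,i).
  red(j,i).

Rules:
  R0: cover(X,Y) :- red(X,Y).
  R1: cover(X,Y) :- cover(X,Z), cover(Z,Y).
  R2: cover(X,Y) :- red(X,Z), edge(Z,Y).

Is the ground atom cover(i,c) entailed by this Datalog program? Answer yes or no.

yes

round 1: derive cover(b,c) via R0 from red(b,c)
round 1: derive cover(b,g) via R0 from red(b,g)
round 1: derive cover(c,c) via R0 from red(c,c)
round 1: derive cover(c,j) via R0 from red(c,j)
round 1: derive cover(d,b) via R0 from red(d,b)
round 1: derive cover(e,b) via R0 from red(e,b)
round 1: derive cover(e,g) via R0 from red(e,g)
round 1: derive cover(f,a) via R0 from red(f,a)
round 1: derive cover(g,j) via R0 from red(g,j)
round 1: derive cover(i,a) via R0 from red(i,a)
round 1: derive cover(i,i) via R0 from red(i,i)
round 1: derive cover(j,i) via R0 from red(j,i)
round 1: derive cover(b,a) via R2 from red(b,c), edge(c,a)
round 1: derive cover(b,d) via R2 from red(b,g), edge(g,d)
round 1: derive cover(b,j) via R2 from red(b,c), edge(c,j)
round 1: derive cover(c,a) via R2 from red(c,c), edge(c,a)
round 1: derive cover(c,i) via R2 from red(c,j), edge(j,i)
round 1: derive cover(e,d) via R2 from red(e,g), edge(g,d)
round 1: derive cover(g,i) via R2 from red(g,j), edge(j,i)
round 1: derive cover(i,b) via R2 from red(i,i), edge(i,b)
round 1: derive cover(i,d) via R2 from red(i,i), edge(i,d)
round 1: derive cover(j,b) via R2 from red(j,i), edge(i,b)
round 1: derive cover(j,d) via R2 from red(j,i), edge(i,d)
round 2: derive cover(b,b) via R1 from cover(b,d), cover(d,b)
round 2: derive cover(b,i) via R1 from cover(b,c), cover(c,i)
round 2: derive cover(c,b) via R1 from cover(c,i), cover(i,b)
round 2: derive cover(c,d) via R1 from cover(c,i), cover(i,d)
round 2: derive cover(d,a) via R1 from cover(d,b), cover(b,a)
round 2: derive cover(d,c) via R1 from cover(d,b), cover(b,c)
round 2: derive cover(d,d) via R1 from cover(d,b), cover(b,d)
round 2: derive cover(d,g) via R1 from cover(d,b), cover(b,g)
round 2: derive cover(d,j) via R1 from cover(d,b), cover(b,j)
round 2: derive cover(e,a) via R1 from cover(e,b), cover(b,a)
round 2: derive cover(e,c) via R1 from cover(e,b), cover(b,c)
round 2: derive cover(e,i) via R1 from cover(e,g), cover(g,i)
round 2: derive cover(e,j) via R1 from cover(e,b), cover(b,j)
round 2: derive cover(g,a) via R1 from cover(g,i), cover(i,a)
round 2: derive cover(g,b) via R1 from cover(g,i), cover(i,b)
round 2: derive cover(g,d) via R1 from cover(g,i), cover(i,d)
round 2: derive cover(i,c) via R1 from cover(i,b), cover(b,c)
round 2: derive cover(i,g) via R1 from cover(i,b), cover(b,g)
round 2: derive cover(i,j) via R1 from cover(i,b), cover(b,j)
round 2: derive cover(j,a) via R1 from cover(j,b), cover(b,a)
round 2: derive cover(j,c) via R1 from cover(j,b), cover(b,c)
round 2: derive cover(j,g) via R1 from cover(j,b), cover(b,g)
round 2: derive cover(j,j) via R1 from cover(j,b), cover(b,j)
round 3: derive cover(c,g) via R1 from cover(c,b), cover(b,g)
round 3: derive cover(d,i) via R1 from cover(d,b), cover(b,i)
round 3: derive cover(g,c) via R1 from cover(g,b), cover(b,c)
round 3: derive cover(g,g) via R1 from cover(g,b), cover(b,g)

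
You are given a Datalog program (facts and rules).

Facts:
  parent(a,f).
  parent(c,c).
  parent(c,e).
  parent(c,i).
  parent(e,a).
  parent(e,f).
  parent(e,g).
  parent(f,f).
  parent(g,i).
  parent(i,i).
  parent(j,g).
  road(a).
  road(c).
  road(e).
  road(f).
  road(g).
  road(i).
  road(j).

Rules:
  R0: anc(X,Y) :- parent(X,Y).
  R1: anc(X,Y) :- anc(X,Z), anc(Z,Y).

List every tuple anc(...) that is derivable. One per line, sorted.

round 1: derive anc(a,f) via R0 from parent(a,f)
round 1: derive anc(c,c) via R0 from parent(c,c)
round 1: derive anc(c,e) via R0 from parent(c,e)
round 1: derive anc(c,i) via R0 from parent(c,i)
round 1: derive anc(e,a) via R0 from parent(e,a)
round 1: derive anc(e,f) via R0 from parent(e,f)
round 1: derive anc(e,g) via R0 from parent(e,g)
round 1: derive anc(f,f) via R0 from parent(f,f)
round 1: derive anc(g,i) via R0 from parent(g,i)
round 1: derive anc(i,i) via R0 from parent(i,i)
round 1: derive anc(j,g) via R0 from parent(j,g)
round 2: derive anc(c,a) via R1 from anc(c,e), anc(e,a)
round 2: derive anc(c,f) via R1 from anc(c,e), anc(e,f)
round 2: derive anc(c,g) via R1 from anc(c,e), anc(e,g)
round 2: derive anc(e,i) via R1 from anc(e,g), anc(g,i)
round 2: derive anc(j,i) via R1 from anc(j,g), anc(g,i)

anc(a,f)
anc(c,a)
anc(c,c)
anc(c,e)
anc(c,f)
anc(c,g)
anc(c,i)
anc(e,a)
anc(e,f)
anc(e,g)
anc(e,i)
anc(f,f)
anc(g,i)
anc(i,i)
anc(j,g)
anc(j,i)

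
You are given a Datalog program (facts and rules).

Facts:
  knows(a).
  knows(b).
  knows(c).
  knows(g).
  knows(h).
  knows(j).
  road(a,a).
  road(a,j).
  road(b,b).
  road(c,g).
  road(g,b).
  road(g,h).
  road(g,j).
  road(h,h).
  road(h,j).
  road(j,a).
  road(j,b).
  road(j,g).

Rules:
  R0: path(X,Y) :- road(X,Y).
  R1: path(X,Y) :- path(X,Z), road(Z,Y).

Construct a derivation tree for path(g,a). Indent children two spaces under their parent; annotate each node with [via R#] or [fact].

round 1: derive path(a,a) via R0 from road(a,a)
round 1: derive path(a,j) via R0 from road(a,j)
round 1: derive path(b,b) via R0 from road(b,b)
round 1: derive path(c,g) via R0 from road(c,g)
round 1: derive path(g,b) via R0 from road(g,b)
round 1: derive path(g,h) via R0 from road(g,h)
round 1: derive path(g,j) via R0 from road(g,j)
round 1: derive path(h,h) via R0 from road(h,h)
round 1: derive path(h,j) via R0 from road(h,j)
round 1: derive path(j,a) via R0 from road(j,a)
round 1: derive path(j,b) via R0 from road(j,b)
round 1: derive path(j,g) via R0 from road(j,g)
round 2: derive path(a,b) via R1 from path(a,j), road(j,b)
round 2: derive path(a,g) via R1 from path(a,j), road(j,g)
round 2: derive path(c,b) via R1 from path(c,g), road(g,b)
round 2: derive path(c,h) via R1 from path(c,g), road(g,h)
round 2: derive path(c,j) via R1 from path(c,g), road(g,j)
round 2: derive path(g,a) via R1 from path(g,j), road(j,a)
round 2: derive path(g,g) via R1 from path(g,j), road(j,g)
round 2: derive path(h,a) via R1 from path(h,j), road(j,a)
round 2: derive path(h,b) via R1 from path(h,j), road(j,b)
round 2: derive path(h,g) via R1 from path(h,j), road(j,g)
round 2: derive path(j,h) via R1 from path(j,g), road(g,h)
round 2: derive path(j,j) via R1 from path(j,a), road(a,j)
round 3: derive path(a,h) via R1 from path(a,g), road(g,h)
round 3: derive path(c,a) via R1 from path(c,j), road(j,a)

path(g,a)  [via R1]
  path(g,j)  [via R0]
    road(g,j)  [fact]
  road(j,a)  [fact]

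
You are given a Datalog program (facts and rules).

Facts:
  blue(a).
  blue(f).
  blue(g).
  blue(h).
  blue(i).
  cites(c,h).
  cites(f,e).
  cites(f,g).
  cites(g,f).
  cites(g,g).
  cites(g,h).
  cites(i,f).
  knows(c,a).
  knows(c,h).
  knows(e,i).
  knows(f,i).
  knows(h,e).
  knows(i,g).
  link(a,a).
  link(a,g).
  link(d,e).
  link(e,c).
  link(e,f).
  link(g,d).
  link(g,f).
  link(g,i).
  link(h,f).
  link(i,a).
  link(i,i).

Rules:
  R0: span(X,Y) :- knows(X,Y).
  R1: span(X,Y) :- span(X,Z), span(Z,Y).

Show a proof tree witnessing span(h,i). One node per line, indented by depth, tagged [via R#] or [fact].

span(h,i)  [via R1]
  span(h,e)  [via R0]
    knows(h,e)  [fact]
  span(e,i)  [via R0]
    knows(e,i)  [fact]

round 1: derive span(c,a) via R0 from knows(c,a)
round 1: derive span(c,h) via R0 from knows(c,h)
round 1: derive span(e,i) via R0 from knows(e,i)
round 1: derive span(f,i) via R0 from knows(f,i)
round 1: derive span(h,e) via R0 from knows(h,e)
round 1: derive span(i,g) via R0 from knows(i,g)
round 2: derive span(c,e) via R1 from span(c,h), span(h,e)
round 2: derive span(e,g) via R1 from span(e,i), span(i,g)
round 2: derive span(f,g) via R1 from span(f,i), span(i,g)
round 2: derive span(h,i) via R1 from span(h,e), span(e,i)
round 3: derive span(c,g) via R1 from span(c,e), span(e,g)
round 3: derive span(c,i) via R1 from span(c,e), span(e,i)
round 3: derive span(h,g) via R1 from span(h,e), span(e,g)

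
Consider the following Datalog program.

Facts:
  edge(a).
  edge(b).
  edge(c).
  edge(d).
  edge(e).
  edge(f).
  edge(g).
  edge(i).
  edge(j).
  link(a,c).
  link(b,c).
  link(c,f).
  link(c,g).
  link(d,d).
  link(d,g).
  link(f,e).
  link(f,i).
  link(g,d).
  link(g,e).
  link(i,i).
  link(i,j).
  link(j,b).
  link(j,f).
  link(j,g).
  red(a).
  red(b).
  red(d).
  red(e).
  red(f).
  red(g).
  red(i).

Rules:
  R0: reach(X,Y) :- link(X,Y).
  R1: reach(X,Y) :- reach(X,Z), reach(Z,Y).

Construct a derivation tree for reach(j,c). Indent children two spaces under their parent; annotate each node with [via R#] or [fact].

round 1: derive reach(a,c) via R0 from link(a,c)
round 1: derive reach(b,c) via R0 from link(b,c)
round 1: derive reach(c,f) via R0 from link(c,f)
round 1: derive reach(c,g) via R0 from link(c,g)
round 1: derive reach(d,d) via R0 from link(d,d)
round 1: derive reach(d,g) via R0 from link(d,g)
round 1: derive reach(f,e) via R0 from link(f,e)
round 1: derive reach(f,i) via R0 from link(f,i)
round 1: derive reach(g,d) via R0 from link(g,d)
round 1: derive reach(g,e) via R0 from link(g,e)
round 1: derive reach(i,i) via R0 from link(i,i)
round 1: derive reach(i,j) via R0 from link(i,j)
round 1: derive reach(j,b) via R0 from link(j,b)
round 1: derive reach(j,f) via R0 from link(j,f)
round 1: derive reach(j,g) via R0 from link(j,g)
round 2: derive reach(a,f) via R1 from reach(a,c), reach(c,f)
round 2: derive reach(a,g) via R1 from reach(a,c), reach(c,g)
round 2: derive reach(b,f) via R1 from reach(b,c), reach(c,f)
round 2: derive reach(b,g) via R1 from reach(b,c), reach(c,g)
round 2: derive reach(c,d) via R1 from reach(c,g), reach(g,d)
round 2: derive reach(c,e) via R1 from reach(c,f), reach(f,e)
round 2: derive reach(c,i) via R1 from reach(c,f), reach(f,i)
round 2: derive reach(d,e) via R1 from reach(d,g), reach(g,e)
round 2: derive reach(f,j) via R1 from reach(f,i), reach(i,j)
round 2: derive reach(g,g) via R1 from reach(g,d), reach(d,g)
round 2: derive reach(i,b) via R1 from reach(i,j), reach(j,b)
round 2: derive reach(i,f) via R1 from reach(i,j), reach(j,f)
round 2: derive reach(i,g) via R1 from reach(i,j), reach(j,g)
round 2: derive reach(j,c) via R1 from reach(j,b), reach(b,c)
round 2: derive reach(j,d) via R1 from reach(j,g), reach(g,d)
round 2: derive reach(j,e) via R1 from reach(j,f), reach(f,e)
round 2: derive reach(j,i) via R1 from reach(j,f), reach(f,i)
round 3: derive reach(a,d) via R1 from reach(a,c), reach(c,d)
round 3: derive reach(a,e) via R1 from reach(a,c), reach(c,e)
round 3: derive reach(a,i) via R1 from reach(a,c), reach(c,i)
round 3: derive reach(a,j) via R1 from reach(a,f), reach(f,j)
round 3: derive reach(b,d) via R1 from reach(b,c), reach(c,d)
round 3: derive reach(b,e) via R1 from reach(b,c), reach(c,e)
round 3: derive reach(b,i) via R1 from reach(b,c), reach(c,i)
round 3: derive reach(b,j) via R1 from reach(b,f), reach(f,j)
round 3: derive reach(c,b) via R1 from reach(c,i), reach(i,b)
round 3: derive reach(c,j) via R1 from reach(c,f), reach(f,j)
round 3: derive reach(f,b) via R1 from reach(f,i), reach(i,b)
round 3: derive reach(f,c) via R1 from reach(f,j), reach(j,c)
round 3: derive reach(f,d) via R1 from reach(f,j), reach(j,d)
round 3: derive reach(f,f) via R1 from reach(f,i), reach(i,f)
round 3: derive reach(f,g) via R1 from reach(f,i), reach(i,g)
round 3: derive reach(i,c) via R1 from reach(i,b), reach(b,c)
round 3: derive reach(i,d) via R1 from reach(i,g), reach(g,d)
round 3: derive reach(i,e) via R1 from reach(i,f), reach(f,e)
round 3: derive reach(j,j) via R1 from reach(j,f), reach(f,j)
round 4: derive reach(a,b) via R1 from reach(a,c), reach(c,b)
round 4: derive reach(b,b) via R1 from reach(b,c), reach(c,b)
round 4: derive reach(c,c) via R1 from reach(c,b), reach(b,c)

reach(j,c)  [via R1]
  reach(j,b)  [via R0]
    link(j,b)  [fact]
  reach(b,c)  [via R0]
    link(b,c)  [fact]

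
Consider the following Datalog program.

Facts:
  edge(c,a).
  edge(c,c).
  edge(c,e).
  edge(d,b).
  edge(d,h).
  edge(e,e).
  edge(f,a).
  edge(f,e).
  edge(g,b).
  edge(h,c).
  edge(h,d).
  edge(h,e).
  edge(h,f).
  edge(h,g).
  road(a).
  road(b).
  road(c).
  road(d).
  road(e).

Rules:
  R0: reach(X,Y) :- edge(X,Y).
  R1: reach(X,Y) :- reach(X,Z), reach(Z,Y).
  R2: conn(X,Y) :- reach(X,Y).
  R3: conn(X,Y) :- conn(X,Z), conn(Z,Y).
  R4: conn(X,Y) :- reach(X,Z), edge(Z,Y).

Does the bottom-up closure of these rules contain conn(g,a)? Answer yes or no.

no

round 1: derive reach(c,a) via R0 from edge(c,a)
round 1: derive reach(c,c) via R0 from edge(c,c)
round 1: derive reach(c,e) via R0 from edge(c,e)
round 1: derive reach(d,b) via R0 from edge(d,b)
round 1: derive reach(d,h) via R0 from edge(d,h)
round 1: derive reach(e,e) via R0 from edge(e,e)
round 1: derive reach(f,a) via R0 from edge(f,a)
round 1: derive reach(f,e) via R0 from edge(f,e)
round 1: derive reach(g,b) via R0 from edge(g,b)
round 1: derive reach(h,c) via R0 from edge(h,c)
round 1: derive reach(h,d) via R0 from edge(h,d)
round 1: derive reach(h,e) via R0 from edge(h,e)
round 1: derive reach(h,f) via R0 from edge(h,f)
round 1: derive reach(h,g) via R0 from edge(h,g)
round 2: derive reach(d,c) via R1 from reach(d,h), reach(h,c)
round 2: derive reach(d,d) via R1 from reach(d,h), reach(h,d)
round 2: derive reach(d,e) via R1 from reach(d,h), reach(h,e)
round 2: derive reach(d,f) via R1 from reach(d,h), reach(h,f)
round 2: derive reach(d,g) via R1 from reach(d,h), reach(h,g)
round 2: derive reach(h,a) via R1 from reach(h,c), reach(c,a)
round 2: derive reach(h,b) via R1 from reach(h,d), reach(d,b)
round 2: derive reach(h,h) via R1 from reach(h,d), reach(d,h)
round 2: derive conn(c,a) via R2 from reach(c,a)
round 2: derive conn(c,c) via R2 from reach(c,c)
round 2: derive conn(c,e) via R2 from reach(c,e)
round 2: derive conn(d,b) via R2 from reach(d,b)
round 2: derive conn(d,h) via R2 from reach(d,h)
round 2: derive conn(e,e) via R2 from reach(e,e)
round 2: derive conn(f,a) via R2 from reach(f,a)
round 2: derive conn(f,e) via R2 from reach(f,e)
round 2: derive conn(g,b) via R2 from reach(g,b)
round 2: derive conn(h,c) via R2 from reach(h,c)
round 2: derive conn(h,d) via R2 from reach(h,d)
round 2: derive conn(h,e) via R2 from reach(h,e)
round 2: derive conn(h,f) via R2 from reach(h,f)
round 2: derive conn(h,g) via R2 from reach(h,g)
round 2: derive conn(d,c) via R4 from reach(d,h), edge(h,c)
round 2: derive conn(d,d) via R4 from reach(d,h), edge(h,d)
round 2: derive conn(d,e) via R4 from reach(d,h), edge(h,e)
round 2: derive conn(d,f) via R4 from reach(d,h), edge(h,f)
round 2: derive conn(d,g) via R4 from reach(d,h), edge(h,g)
round 2: derive conn(h,a) via R4 from reach(h,c), edge(c,a)
round 2: derive conn(h,b) via R4 from reach(h,d), edge(d,b)
round 2: derive conn(h,h) via R4 from reach(h,d), edge(d,h)
round 3: derive reach(d,a) via R1 from reach(d,c), reach(c,a)
round 3: derive conn(d,a) via R3 from conn(d,c), conn(c,a)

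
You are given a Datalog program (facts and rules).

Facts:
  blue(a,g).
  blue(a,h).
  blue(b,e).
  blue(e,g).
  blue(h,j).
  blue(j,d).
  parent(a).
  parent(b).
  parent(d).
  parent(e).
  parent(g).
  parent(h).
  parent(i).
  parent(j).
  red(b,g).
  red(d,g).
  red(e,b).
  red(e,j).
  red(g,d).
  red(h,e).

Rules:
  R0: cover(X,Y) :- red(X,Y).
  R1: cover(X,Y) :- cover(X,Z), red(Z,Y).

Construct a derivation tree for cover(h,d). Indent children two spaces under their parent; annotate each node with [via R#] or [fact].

cover(h,d)  [via R1]
  cover(h,g)  [via R1]
    cover(h,b)  [via R1]
      cover(h,e)  [via R0]
        red(h,e)  [fact]
      red(e,b)  [fact]
    red(b,g)  [fact]
  red(g,d)  [fact]

round 1: derive cover(b,g) via R0 from red(b,g)
round 1: derive cover(d,g) via R0 from red(d,g)
round 1: derive cover(e,b) via R0 from red(e,b)
round 1: derive cover(e,j) via R0 from red(e,j)
round 1: derive cover(g,d) via R0 from red(g,d)
round 1: derive cover(h,e) via R0 from red(h,e)
round 2: derive cover(b,d) via R1 from cover(b,g), red(g,d)
round 2: derive cover(d,d) via R1 from cover(d,g), red(g,d)
round 2: derive cover(e,g) via R1 from cover(e,b), red(b,g)
round 2: derive cover(g,g) via R1 from cover(g,d), red(d,g)
round 2: derive cover(h,b) via R1 from cover(h,e), red(e,b)
round 2: derive cover(h,j) via R1 from cover(h,e), red(e,j)
round 3: derive cover(e,d) via R1 from cover(e,g), red(g,d)
round 3: derive cover(h,g) via R1 from cover(h,b), red(b,g)
round 4: derive cover(h,d) via R1 from cover(h,g), red(g,d)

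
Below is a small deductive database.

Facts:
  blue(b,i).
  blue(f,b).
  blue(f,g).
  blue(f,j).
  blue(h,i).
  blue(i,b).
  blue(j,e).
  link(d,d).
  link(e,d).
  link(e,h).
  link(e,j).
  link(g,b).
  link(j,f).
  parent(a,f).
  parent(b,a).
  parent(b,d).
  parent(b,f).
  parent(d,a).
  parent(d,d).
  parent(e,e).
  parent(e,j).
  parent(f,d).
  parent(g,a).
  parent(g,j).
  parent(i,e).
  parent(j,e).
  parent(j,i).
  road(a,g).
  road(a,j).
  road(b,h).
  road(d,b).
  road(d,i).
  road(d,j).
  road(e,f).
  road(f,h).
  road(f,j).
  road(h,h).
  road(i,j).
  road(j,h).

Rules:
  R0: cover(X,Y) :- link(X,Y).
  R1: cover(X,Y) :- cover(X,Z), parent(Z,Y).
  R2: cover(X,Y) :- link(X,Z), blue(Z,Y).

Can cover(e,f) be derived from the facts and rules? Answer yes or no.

yes

round 1: derive cover(d,d) via R0 from link(d,d)
round 1: derive cover(e,d) via R0 from link(e,d)
round 1: derive cover(e,h) via R0 from link(e,h)
round 1: derive cover(e,j) via R0 from link(e,j)
round 1: derive cover(g,b) via R0 from link(g,b)
round 1: derive cover(j,f) via R0 from link(j,f)
round 1: derive cover(e,e) via R2 from link(e,j), blue(j,e)
round 1: derive cover(e,i) via R2 from link(e,h), blue(h,i)
round 1: derive cover(g,i) via R2 from link(g,b), blue(b,i)
round 1: derive cover(j,b) via R2 from link(j,f), blue(f,b)
round 1: derive cover(j,g) via R2 from link(j,f), blue(f,g)
round 1: derive cover(j,j) via R2 from link(j,f), blue(f,j)
round 2: derive cover(d,a) via R1 from cover(d,d), parent(d,a)
round 2: derive cover(e,a) via R1 from cover(e,d), parent(d,a)
round 2: derive cover(g,a) via R1 from cover(g,b), parent(b,a)
round 2: derive cover(g,d) via R1 from cover(g,b), parent(b,d)
round 2: derive cover(g,e) via R1 from cover(g,i), parent(i,e)
round 2: derive cover(g,f) via R1 from cover(g,b), parent(b,f)
round 2: derive cover(j,a) via R1 from cover(j,b), parent(b,a)
round 2: derive cover(j,d) via R1 from cover(j,b), parent(b,d)
round 2: derive cover(j,e) via R1 from cover(j,j), parent(j,e)
round 2: derive cover(j,i) via R1 from cover(j,j), parent(j,i)
round 3: derive cover(d,f) via R1 from cover(d,a), parent(a,f)
round 3: derive cover(e,f) via R1 from cover(e,a), parent(a,f)
round 3: derive cover(g,j) via R1 from cover(g,e), parent(e,j)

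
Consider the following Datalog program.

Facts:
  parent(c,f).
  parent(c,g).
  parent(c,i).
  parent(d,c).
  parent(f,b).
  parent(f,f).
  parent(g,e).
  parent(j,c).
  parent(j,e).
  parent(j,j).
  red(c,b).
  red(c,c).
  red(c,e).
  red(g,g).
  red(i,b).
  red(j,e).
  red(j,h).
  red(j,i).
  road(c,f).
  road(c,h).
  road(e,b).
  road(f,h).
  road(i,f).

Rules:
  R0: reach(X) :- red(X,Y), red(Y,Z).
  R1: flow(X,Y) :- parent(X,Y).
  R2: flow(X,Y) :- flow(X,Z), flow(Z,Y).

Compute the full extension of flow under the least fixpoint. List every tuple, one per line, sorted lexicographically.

round 1: derive flow(c,f) via R1 from parent(c,f)
round 1: derive flow(c,g) via R1 from parent(c,g)
round 1: derive flow(c,i) via R1 from parent(c,i)
round 1: derive flow(d,c) via R1 from parent(d,c)
round 1: derive flow(f,b) via R1 from parent(f,b)
round 1: derive flow(f,f) via R1 from parent(f,f)
round 1: derive flow(g,e) via R1 from parent(g,e)
round 1: derive flow(j,c) via R1 from parent(j,c)
round 1: derive flow(j,e) via R1 from parent(j,e)
round 1: derive flow(j,j) via R1 from parent(j,j)
round 2: derive flow(c,b) via R2 from flow(c,f), flow(f,b)
round 2: derive flow(c,e) via R2 from flow(c,g), flow(g,e)
round 2: derive flow(d,f) via R2 from flow(d,c), flow(c,f)
round 2: derive flow(d,g) via R2 from flow(d,c), flow(c,g)
round 2: derive flow(d,i) via R2 from flow(d,c), flow(c,i)
round 2: derive flow(j,f) via R2 from flow(j,c), flow(c,f)
round 2: derive flow(j,g) via R2 from flow(j,c), flow(c,g)
round 2: derive flow(j,i) via R2 from flow(j,c), flow(c,i)
round 3: derive flow(d,b) via R2 from flow(d,c), flow(c,b)
round 3: derive flow(d,e) via R2 from flow(d,c), flow(c,e)
round 3: derive flow(j,b) via R2 from flow(j,c), flow(c,b)

flow(c,b)
flow(c,e)
flow(c,f)
flow(c,g)
flow(c,i)
flow(d,b)
flow(d,c)
flow(d,e)
flow(d,f)
flow(d,g)
flow(d,i)
flow(f,b)
flow(f,f)
flow(g,e)
flow(j,b)
flow(j,c)
flow(j,e)
flow(j,f)
flow(j,g)
flow(j,i)
flow(j,j)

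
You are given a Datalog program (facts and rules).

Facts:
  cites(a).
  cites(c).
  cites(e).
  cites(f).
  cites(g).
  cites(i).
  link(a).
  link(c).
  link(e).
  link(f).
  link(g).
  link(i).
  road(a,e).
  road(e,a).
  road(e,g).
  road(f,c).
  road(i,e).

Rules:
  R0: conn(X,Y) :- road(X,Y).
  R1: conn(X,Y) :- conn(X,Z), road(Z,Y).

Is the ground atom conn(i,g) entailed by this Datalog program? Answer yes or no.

round 1: derive conn(a,e) via R0 from road(a,e)
round 1: derive conn(e,a) via R0 from road(e,a)
round 1: derive conn(e,g) via R0 from road(e,g)
round 1: derive conn(f,c) via R0 from road(f,c)
round 1: derive conn(i,e) via R0 from road(i,e)
round 2: derive conn(a,a) via R1 from conn(a,e), road(e,a)
round 2: derive conn(a,g) via R1 from conn(a,e), road(e,g)
round 2: derive conn(e,e) via R1 from conn(e,a), road(a,e)
round 2: derive conn(i,a) via R1 from conn(i,e), road(e,a)
round 2: derive conn(i,g) via R1 from conn(i,e), road(e,g)

yes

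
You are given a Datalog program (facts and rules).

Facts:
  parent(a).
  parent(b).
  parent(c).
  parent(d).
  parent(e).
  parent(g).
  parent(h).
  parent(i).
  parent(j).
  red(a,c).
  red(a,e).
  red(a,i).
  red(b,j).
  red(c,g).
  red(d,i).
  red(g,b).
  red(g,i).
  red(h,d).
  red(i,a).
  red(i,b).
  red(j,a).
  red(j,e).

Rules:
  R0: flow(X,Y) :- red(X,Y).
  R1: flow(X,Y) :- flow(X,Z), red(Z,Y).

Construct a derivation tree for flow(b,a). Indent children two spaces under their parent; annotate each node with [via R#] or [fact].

round 1: derive flow(a,c) via R0 from red(a,c)
round 1: derive flow(a,e) via R0 from red(a,e)
round 1: derive flow(a,i) via R0 from red(a,i)
round 1: derive flow(b,j) via R0 from red(b,j)
round 1: derive flow(c,g) via R0 from red(c,g)
round 1: derive flow(d,i) via R0 from red(d,i)
round 1: derive flow(g,b) via R0 from red(g,b)
round 1: derive flow(g,i) via R0 from red(g,i)
round 1: derive flow(h,d) via R0 from red(h,d)
round 1: derive flow(i,a) via R0 from red(i,a)
round 1: derive flow(i,b) via R0 from red(i,b)
round 1: derive flow(j,a) via R0 from red(j,a)
round 1: derive flow(j,e) via R0 from red(j,e)
round 2: derive flow(a,a) via R1 from flow(a,i), red(i,a)
round 2: derive flow(a,b) via R1 from flow(a,i), red(i,b)
round 2: derive flow(a,g) via R1 from flow(a,c), red(c,g)
round 2: derive flow(b,a) via R1 from flow(b,j), red(j,a)
round 2: derive flow(b,e) via R1 from flow(b,j), red(j,e)
round 2: derive flow(c,b) via R1 from flow(c,g), red(g,b)
round 2: derive flow(c,i) via R1 from flow(c,g), red(g,i)
round 2: derive flow(d,a) via R1 from flow(d,i), red(i,a)
round 2: derive flow(d,b) via R1 from flow(d,i), red(i,b)
round 2: derive flow(g,a) via R1 from flow(g,i), red(i,a)
round 2: derive flow(g,j) via R1 from flow(g,b), red(b,j)
round 2: derive flow(h,i) via R1 from flow(h,d), red(d,i)
round 2: derive flow(i,c) via R1 from flow(i,a), red(a,c)
round 2: derive flow(i,e) via R1 from flow(i,a), red(a,e)
round 2: derive flow(i,i) via R1 from flow(i,a), red(a,i)
round 2: derive flow(i,j) via R1 from flow(i,b), red(b,j)
round 2: derive flow(j,c) via R1 from flow(j,a), red(a,c)
round 2: derive flow(j,i) via R1 from flow(j,a), red(a,i)
round 3: derive flow(a,j) via R1 from flow(a,b), red(b,j)
round 3: derive flow(b,c) via R1 from flow(b,a), red(a,c)
round 3: derive flow(b,i) via R1 from flow(b,a), red(a,i)
round 3: derive flow(c,a) via R1 from flow(c,i), red(i,a)
round 3: derive flow(c,j) via R1 from flow(c,b), red(b,j)
round 3: derive flow(d,c) via R1 from flow(d,a), red(a,c)
round 3: derive flow(d,e) via R1 from flow(d,a), red(a,e)
round 3: derive flow(d,j) via R1 from flow(d,b), red(b,j)
round 3: derive flow(g,c) via R1 from flow(g,a), red(a,c)
round 3: derive flow(g,e) via R1 from flow(g,a), red(a,e)
round 3: derive flow(h,a) via R1 from flow(h,i), red(i,a)
round 3: derive flow(h,b) via R1 from flow(h,i), red(i,b)
round 3: derive flow(i,g) via R1 from flow(i,c), red(c,g)
round 3: derive flow(j,b) via R1 from flow(j,i), red(i,b)
round 3: derive flow(j,g) via R1 from flow(j,c), red(c,g)
round 4: derive flow(b,b) via R1 from flow(b,i), red(i,b)
round 4: derive flow(b,g) via R1 from flow(b,c), red(c,g)
round 4: derive flow(c,c) via R1 from flow(c,a), red(a,c)
round 4: derive flow(c,e) via R1 from flow(c,a), red(a,e)
round 4: derive flow(d,g) via R1 from flow(d,c), red(c,g)
round 4: derive flow(g,g) via R1 from flow(g,c), red(c,g)
round 4: derive flow(h,c) via R1 from flow(h,a), red(a,c)
round 4: derive flow(h,e) via R1 from flow(h,a), red(a,e)
round 4: derive flow(h,j) via R1 from flow(h,b), red(b,j)
round 4: derive flow(j,j) via R1 from flow(j,b), red(b,j)
round 5: derive flow(h,g) via R1 from flow(h,c), red(c,g)

flow(b,a)  [via R1]
  flow(b,j)  [via R0]
    red(b,j)  [fact]
  red(j,a)  [fact]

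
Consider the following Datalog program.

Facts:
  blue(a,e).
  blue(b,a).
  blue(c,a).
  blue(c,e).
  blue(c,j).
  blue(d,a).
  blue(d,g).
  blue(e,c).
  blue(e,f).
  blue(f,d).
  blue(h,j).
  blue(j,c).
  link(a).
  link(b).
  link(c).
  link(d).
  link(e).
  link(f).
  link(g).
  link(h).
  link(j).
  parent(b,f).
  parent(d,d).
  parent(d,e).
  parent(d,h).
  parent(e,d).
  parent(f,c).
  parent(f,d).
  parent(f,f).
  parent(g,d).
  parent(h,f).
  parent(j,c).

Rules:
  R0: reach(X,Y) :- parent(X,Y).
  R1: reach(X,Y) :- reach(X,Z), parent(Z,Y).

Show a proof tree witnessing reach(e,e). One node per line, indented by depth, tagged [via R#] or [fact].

reach(e,e)  [via R1]
  reach(e,d)  [via R0]
    parent(e,d)  [fact]
  parent(d,e)  [fact]

round 1: derive reach(b,f) via R0 from parent(b,f)
round 1: derive reach(d,d) via R0 from parent(d,d)
round 1: derive reach(d,e) via R0 from parent(d,e)
round 1: derive reach(d,h) via R0 from parent(d,h)
round 1: derive reach(e,d) via R0 from parent(e,d)
round 1: derive reach(f,c) via R0 from parent(f,c)
round 1: derive reach(f,d) via R0 from parent(f,d)
round 1: derive reach(f,f) via R0 from parent(f,f)
round 1: derive reach(g,d) via R0 from parent(g,d)
round 1: derive reach(h,f) via R0 from parent(h,f)
round 1: derive reach(j,c) via R0 from parent(j,c)
round 2: derive reach(b,c) via R1 from reach(b,f), parent(f,c)
round 2: derive reach(b,d) via R1 from reach(b,f), parent(f,d)
round 2: derive reach(d,f) via R1 from reach(d,h), parent(h,f)
round 2: derive reach(e,e) via R1 from reach(e,d), parent(d,e)
round 2: derive reach(e,h) via R1 from reach(e,d), parent(d,h)
round 2: derive reach(f,e) via R1 from reach(f,d), parent(d,e)
round 2: derive reach(f,h) via R1 from reach(f,d), parent(d,h)
round 2: derive reach(g,e) via R1 from reach(g,d), parent(d,e)
round 2: derive reach(g,h) via R1 from reach(g,d), parent(d,h)
round 2: derive reach(h,c) via R1 from reach(h,f), parent(f,c)
round 2: derive reach(h,d) via R1 from reach(h,f), parent(f,d)
round 3: derive reach(b,e) via R1 from reach(b,d), parent(d,e)
round 3: derive reach(b,h) via R1 from reach(b,d), parent(d,h)
round 3: derive reach(d,c) via R1 from reach(d,f), parent(f,c)
round 3: derive reach(e,f) via R1 from reach(e,h), parent(h,f)
round 3: derive reach(g,f) via R1 from reach(g,h), parent(h,f)
round 3: derive reach(h,e) via R1 from reach(h,d), parent(d,e)
round 3: derive reach(h,h) via R1 from reach(h,d), parent(d,h)
round 4: derive reach(e,c) via R1 from reach(e,f), parent(f,c)
round 4: derive reach(g,c) via R1 from reach(g,f), parent(f,c)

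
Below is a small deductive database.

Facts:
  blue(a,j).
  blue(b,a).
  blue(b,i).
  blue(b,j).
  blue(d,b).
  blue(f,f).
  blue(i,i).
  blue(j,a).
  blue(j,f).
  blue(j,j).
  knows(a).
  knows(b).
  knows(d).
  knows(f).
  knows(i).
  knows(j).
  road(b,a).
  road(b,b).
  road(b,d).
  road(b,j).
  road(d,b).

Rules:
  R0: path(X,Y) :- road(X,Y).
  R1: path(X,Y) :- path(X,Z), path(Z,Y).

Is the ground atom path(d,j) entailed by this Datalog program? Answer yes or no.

yes

round 1: derive path(b,a) via R0 from road(b,a)
round 1: derive path(b,b) via R0 from road(b,b)
round 1: derive path(b,d) via R0 from road(b,d)
round 1: derive path(b,j) via R0 from road(b,j)
round 1: derive path(d,b) via R0 from road(d,b)
round 2: derive path(d,a) via R1 from path(d,b), path(b,a)
round 2: derive path(d,d) via R1 from path(d,b), path(b,d)
round 2: derive path(d,j) via R1 from path(d,b), path(b,j)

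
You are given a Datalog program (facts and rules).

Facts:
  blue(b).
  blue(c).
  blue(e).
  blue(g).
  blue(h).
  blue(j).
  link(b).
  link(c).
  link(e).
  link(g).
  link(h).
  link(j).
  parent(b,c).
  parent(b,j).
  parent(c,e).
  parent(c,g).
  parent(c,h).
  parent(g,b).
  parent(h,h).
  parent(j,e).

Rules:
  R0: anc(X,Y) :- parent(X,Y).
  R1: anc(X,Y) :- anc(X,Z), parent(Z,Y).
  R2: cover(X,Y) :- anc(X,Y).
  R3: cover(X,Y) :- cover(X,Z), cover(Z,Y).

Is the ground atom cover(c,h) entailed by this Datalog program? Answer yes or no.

round 1: derive anc(b,c) via R0 from parent(b,c)
round 1: derive anc(b,j) via R0 from parent(b,j)
round 1: derive anc(c,e) via R0 from parent(c,e)
round 1: derive anc(c,g) via R0 from parent(c,g)
round 1: derive anc(c,h) via R0 from parent(c,h)
round 1: derive anc(g,b) via R0 from parent(g,b)
round 1: derive anc(h,h) via R0 from parent(h,h)
round 1: derive anc(j,e) via R0 from parent(j,e)
round 2: derive anc(b,e) via R1 from anc(b,c), parent(c,e)
round 2: derive anc(b,g) via R1 from anc(b,c), parent(c,g)
round 2: derive anc(b,h) via R1 from anc(b,c), parent(c,h)
round 2: derive anc(c,b) via R1 from anc(c,g), parent(g,b)
round 2: derive anc(g,c) via R1 from anc(g,b), parent(b,c)
round 2: derive anc(g,j) via R1 from anc(g,b), parent(b,j)
round 2: derive cover(b,c) via R2 from anc(b,c)
round 2: derive cover(b,j) via R2 from anc(b,j)
round 2: derive cover(c,e) via R2 from anc(c,e)
round 2: derive cover(c,g) via R2 from anc(c,g)
round 2: derive cover(c,h) via R2 from anc(c,h)
round 2: derive cover(g,b) via R2 from anc(g,b)
round 2: derive cover(h,h) via R2 from anc(h,h)
round 2: derive cover(j,e) via R2 from anc(j,e)
round 3: derive anc(b,b) via R1 from anc(b,g), parent(g,b)
round 3: derive anc(c,c) via R1 from anc(c,b), parent(b,c)
round 3: derive anc(c,j) via R1 from anc(c,b), parent(b,j)
round 3: derive anc(g,e) via R1 from anc(g,c), parent(c,e)
round 3: derive anc(g,g) via R1 from anc(g,c), parent(c,g)
round 3: derive anc(g,h) via R1 from anc(g,c), parent(c,h)
round 3: derive cover(b,e) via R2 from anc(b,e)
round 3: derive cover(b,g) via R2 from anc(b,g)
round 3: derive cover(b,h) via R2 from anc(b,h)
round 3: derive cover(c,b) via R2 from anc(c,b)
round 3: derive cover(g,c) via R2 from anc(g,c)
round 3: derive cover(g,j) via R2 from anc(g,j)
round 4: derive cover(b,b) via R2 from anc(b,b)
round 4: derive cover(c,c) via R2 from anc(c,c)
round 4: derive cover(c,j) via R2 from anc(c,j)
round 4: derive cover(g,e) via R2 from anc(g,e)
round 4: derive cover(g,g) via R2 from anc(g,g)
round 4: derive cover(g,h) via R2 from anc(g,h)

yes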